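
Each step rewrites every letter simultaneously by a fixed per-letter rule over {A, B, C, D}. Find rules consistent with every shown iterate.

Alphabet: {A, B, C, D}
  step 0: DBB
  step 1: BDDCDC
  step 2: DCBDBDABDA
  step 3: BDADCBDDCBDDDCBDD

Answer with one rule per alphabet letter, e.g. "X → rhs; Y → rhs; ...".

  step 2 ⇒ step 3: DCBDBDABDA ⇒ BD·A·DC·BD·DC·BD·D·DC·BD·D
    A ↦ D
    B ↦ DC
    C ↦ A
    D ↦ BD

A->D, B->DC, C->A, D->BD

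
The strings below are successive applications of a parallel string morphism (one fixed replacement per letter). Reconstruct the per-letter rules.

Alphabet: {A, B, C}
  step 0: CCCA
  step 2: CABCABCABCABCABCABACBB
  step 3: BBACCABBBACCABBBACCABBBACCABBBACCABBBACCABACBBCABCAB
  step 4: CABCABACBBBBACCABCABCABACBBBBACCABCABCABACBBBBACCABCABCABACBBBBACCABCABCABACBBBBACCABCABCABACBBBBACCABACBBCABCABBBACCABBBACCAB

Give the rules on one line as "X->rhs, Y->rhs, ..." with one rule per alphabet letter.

  step 3 ⇒ step 4: BBACCABBBACCABBBACCABBBACCABBBACCABBBACCABACBBCABCAB ⇒ CAB·CAB·AC·BB·BB·AC·CAB·CAB·CAB·AC·BB·BB·AC·CAB·CAB·CAB·AC·BB·BB·AC·CAB·CAB·CAB·AC·BB·BB·AC·CAB·CAB·CAB·AC·BB·BB·AC·CAB·CAB·CAB·AC·BB·BB·AC·CAB·AC·BB·CAB·CAB·BB·AC·CAB·BB·AC·CAB
    A ↦ AC
    B ↦ CAB
    C ↦ BB

A->AC, B->CAB, C->BB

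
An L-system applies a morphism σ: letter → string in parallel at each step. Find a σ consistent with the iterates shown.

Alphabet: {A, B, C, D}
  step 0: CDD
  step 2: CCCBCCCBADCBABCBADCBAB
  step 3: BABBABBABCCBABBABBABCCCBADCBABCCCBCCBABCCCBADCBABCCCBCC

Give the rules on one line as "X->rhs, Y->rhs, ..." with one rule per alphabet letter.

  step 2 ⇒ step 3: CCCBCCCBADCBABCBADCBAB ⇒ BAB·BAB·BAB·CC·BAB·BAB·BAB·CC·CB·ADC·BAB·CC·CB·CC·BAB·CC·CB·ADC·BAB·CC·CB·CC
    A ↦ CB
    B ↦ CC
    C ↦ BAB
    D ↦ ADC

A->CB, B->CC, C->BAB, D->ADC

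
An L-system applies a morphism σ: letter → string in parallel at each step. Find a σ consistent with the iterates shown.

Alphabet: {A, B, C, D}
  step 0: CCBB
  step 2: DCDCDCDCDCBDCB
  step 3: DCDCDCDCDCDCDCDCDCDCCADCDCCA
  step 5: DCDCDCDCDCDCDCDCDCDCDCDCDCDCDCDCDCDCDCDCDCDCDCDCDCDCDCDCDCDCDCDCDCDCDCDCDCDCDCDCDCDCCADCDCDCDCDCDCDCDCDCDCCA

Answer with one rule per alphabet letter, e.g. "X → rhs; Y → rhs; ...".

  step 2 ⇒ step 3: DCDCDCDCDCBDCB ⇒ DC·DC·DC·DC·DC·DC·DC·DC·DC·DC·CA·DC·DC·CA
    B ↦ CA
    C ↦ DC
    D ↦ DC
    A ↦ B  (constrained at step 3)

A->B, B->CA, C->DC, D->DC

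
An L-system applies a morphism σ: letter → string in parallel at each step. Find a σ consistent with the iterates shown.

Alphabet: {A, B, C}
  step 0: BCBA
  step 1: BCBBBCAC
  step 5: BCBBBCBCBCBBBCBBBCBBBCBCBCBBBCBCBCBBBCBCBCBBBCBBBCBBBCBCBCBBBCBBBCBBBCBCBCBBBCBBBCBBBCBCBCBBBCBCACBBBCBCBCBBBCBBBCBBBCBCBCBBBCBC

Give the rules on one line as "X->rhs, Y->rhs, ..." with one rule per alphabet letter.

  step 0 ⇒ step 1: BCBA ⇒ BC·BB·BC·AC
    A ↦ AC
    B ↦ BC
    C ↦ BB

A->AC, B->BC, C->BB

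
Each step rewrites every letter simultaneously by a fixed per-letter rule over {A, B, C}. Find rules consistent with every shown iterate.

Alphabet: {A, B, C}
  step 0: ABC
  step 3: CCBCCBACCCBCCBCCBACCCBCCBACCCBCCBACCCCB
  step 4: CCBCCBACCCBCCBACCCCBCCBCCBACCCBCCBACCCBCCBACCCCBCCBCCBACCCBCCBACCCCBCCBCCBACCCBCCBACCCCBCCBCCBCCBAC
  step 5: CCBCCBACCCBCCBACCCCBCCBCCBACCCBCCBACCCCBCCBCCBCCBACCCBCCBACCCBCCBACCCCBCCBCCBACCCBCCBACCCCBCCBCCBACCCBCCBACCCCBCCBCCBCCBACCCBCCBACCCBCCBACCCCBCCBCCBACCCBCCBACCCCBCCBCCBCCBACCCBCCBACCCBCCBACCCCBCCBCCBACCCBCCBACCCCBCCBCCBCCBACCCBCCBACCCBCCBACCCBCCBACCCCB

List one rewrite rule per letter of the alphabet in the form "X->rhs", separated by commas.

A->C, B->AC, C->CCB

  step 4 ⇒ step 5: CCBCCBACCCBCCBACCCCBCCBCCBACCCBCCBACCCBCCBACCCCBCCBCCBACCCBCCBACCCCBCCBCCBACCCBCCBACCCCBCCBCCBCCBAC ⇒ CCB·CCB·AC·CCB·CCB·AC·C·CCB·CCB·CCB·AC·CCB·CCB·AC·C·CCB·CCB·CCB·CCB·AC·CCB·CCB·AC·CCB·CCB·AC·C·CCB·CCB·CCB·AC·CCB·CCB·AC·C·CCB·CCB·CCB·AC·CCB·CCB·AC·C·CCB·CCB·CCB·CCB·AC·CCB·CCB·AC·CCB·CCB·AC·C·CCB·CCB·CCB·AC·CCB·CCB·AC·C·CCB·CCB·CCB·CCB·AC·CCB·CCB·AC·CCB·CCB·AC·C·CCB·CCB·CCB·AC·CCB·CCB·AC·C·CCB·CCB·CCB·CCB·AC·CCB·CCB·AC·CCB·CCB·AC·CCB·CCB·AC·C·CCB
    A ↦ C
    B ↦ AC
    C ↦ CCB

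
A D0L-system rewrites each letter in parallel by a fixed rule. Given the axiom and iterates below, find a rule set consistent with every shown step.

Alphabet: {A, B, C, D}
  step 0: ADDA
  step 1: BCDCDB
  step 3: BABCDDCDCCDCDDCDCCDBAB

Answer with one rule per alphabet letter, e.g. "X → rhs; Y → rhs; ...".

A->B, B->BA, C->DC, D->CD

  step 0 ⇒ step 1: ADDA ⇒ B·CD·CD·B
    A ↦ B
    D ↦ CD
    B ↦ BA  (constrained at step 1)
    C ↦ DC  (constrained at step 1)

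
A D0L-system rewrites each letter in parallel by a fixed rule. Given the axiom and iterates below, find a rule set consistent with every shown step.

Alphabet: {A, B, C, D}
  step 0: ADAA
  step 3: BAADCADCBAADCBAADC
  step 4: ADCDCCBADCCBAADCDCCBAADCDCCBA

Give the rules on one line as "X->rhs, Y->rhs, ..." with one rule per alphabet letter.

A->DC, B->A, C->BA, D->C

  step 3 ⇒ step 4: BAADCADCBAADCBAADC ⇒ A·DC·DC·C·BA·DC·C·BA·A·DC·DC·C·BA·A·DC·DC·C·BA
    A ↦ DC
    B ↦ A
    C ↦ BA
    D ↦ C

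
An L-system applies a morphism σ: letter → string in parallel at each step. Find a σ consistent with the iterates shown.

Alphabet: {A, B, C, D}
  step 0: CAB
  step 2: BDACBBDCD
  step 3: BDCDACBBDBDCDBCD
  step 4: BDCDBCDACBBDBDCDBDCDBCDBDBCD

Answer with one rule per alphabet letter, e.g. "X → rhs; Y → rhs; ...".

A->AC, B->BD, C->B, D->CD

  step 3 ⇒ step 4: BDCDACBBDBDCDBCD ⇒ BD·CD·B·CD·AC·B·BD·BD·CD·BD·CD·B·CD·BD·B·CD
    A ↦ AC
    B ↦ BD
    C ↦ B
    D ↦ CD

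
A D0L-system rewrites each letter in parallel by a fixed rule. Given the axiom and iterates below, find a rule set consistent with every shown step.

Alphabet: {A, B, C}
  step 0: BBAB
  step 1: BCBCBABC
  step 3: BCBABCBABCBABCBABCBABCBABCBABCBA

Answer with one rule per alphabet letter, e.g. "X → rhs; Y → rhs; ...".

A->BA, B->BC, C->BA

  step 0 ⇒ step 1: BBAB ⇒ BC·BC·BA·BC
    A ↦ BA
    B ↦ BC
    C ↦ BA  (constrained at step 1)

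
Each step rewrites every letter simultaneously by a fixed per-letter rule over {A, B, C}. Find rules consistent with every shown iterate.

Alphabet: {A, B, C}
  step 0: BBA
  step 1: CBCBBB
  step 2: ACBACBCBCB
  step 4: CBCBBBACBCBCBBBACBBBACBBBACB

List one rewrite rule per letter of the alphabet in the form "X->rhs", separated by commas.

  step 1 ⇒ step 2: CBCBBB ⇒ A·CB·A·CB·CB·CB
    B ↦ CB
    C ↦ A
  step 0 ⇒ step 1: BBA ⇒ CB·CB·BB
    A ↦ BB

A->BB, B->CB, C->A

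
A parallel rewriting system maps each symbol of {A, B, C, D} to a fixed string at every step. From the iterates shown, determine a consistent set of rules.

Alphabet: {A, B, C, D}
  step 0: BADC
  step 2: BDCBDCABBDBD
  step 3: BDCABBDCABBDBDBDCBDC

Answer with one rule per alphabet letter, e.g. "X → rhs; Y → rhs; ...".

A->BD, B->BD, C->AB, D->C

  step 2 ⇒ step 3: BDCBDCABBDBD ⇒ BD·C·AB·BD·C·AB·BD·BD·BD·C·BD·C
    A ↦ BD
    B ↦ BD
    C ↦ AB
    D ↦ C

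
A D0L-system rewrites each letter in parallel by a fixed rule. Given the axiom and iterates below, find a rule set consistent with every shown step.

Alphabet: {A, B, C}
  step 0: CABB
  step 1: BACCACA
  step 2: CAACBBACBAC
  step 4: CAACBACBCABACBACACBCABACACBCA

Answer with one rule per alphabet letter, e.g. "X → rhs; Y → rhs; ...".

A->AC, B->CA, C->B

  step 1 ⇒ step 2: BACCACA ⇒ CA·AC·B·B·AC·B·AC
    A ↦ AC
    B ↦ CA
    C ↦ B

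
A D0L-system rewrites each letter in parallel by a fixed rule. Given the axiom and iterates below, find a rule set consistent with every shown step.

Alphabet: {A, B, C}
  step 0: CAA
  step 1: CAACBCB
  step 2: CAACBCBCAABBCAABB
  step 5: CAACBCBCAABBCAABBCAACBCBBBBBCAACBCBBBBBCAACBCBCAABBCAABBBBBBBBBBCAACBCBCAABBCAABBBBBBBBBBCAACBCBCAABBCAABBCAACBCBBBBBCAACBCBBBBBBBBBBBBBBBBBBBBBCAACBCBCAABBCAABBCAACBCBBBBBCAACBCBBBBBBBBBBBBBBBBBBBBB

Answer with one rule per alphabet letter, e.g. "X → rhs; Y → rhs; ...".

A->CB, B->BB, C->CAA

  step 1 ⇒ step 2: CAACBCB ⇒ CAA·CB·CB·CAA·BB·CAA·BB
    A ↦ CB
    B ↦ BB
    C ↦ CAA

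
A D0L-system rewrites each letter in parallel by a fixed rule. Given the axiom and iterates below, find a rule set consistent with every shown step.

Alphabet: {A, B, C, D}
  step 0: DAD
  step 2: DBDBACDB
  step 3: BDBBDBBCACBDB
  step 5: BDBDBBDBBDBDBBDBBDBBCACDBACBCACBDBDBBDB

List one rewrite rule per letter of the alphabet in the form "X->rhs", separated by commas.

A->BC, B->DB, C->AC, D->B

  step 2 ⇒ step 3: DBDBACDB ⇒ B·DB·B·DB·BC·AC·B·DB
    A ↦ BC
    B ↦ DB
    C ↦ AC
    D ↦ B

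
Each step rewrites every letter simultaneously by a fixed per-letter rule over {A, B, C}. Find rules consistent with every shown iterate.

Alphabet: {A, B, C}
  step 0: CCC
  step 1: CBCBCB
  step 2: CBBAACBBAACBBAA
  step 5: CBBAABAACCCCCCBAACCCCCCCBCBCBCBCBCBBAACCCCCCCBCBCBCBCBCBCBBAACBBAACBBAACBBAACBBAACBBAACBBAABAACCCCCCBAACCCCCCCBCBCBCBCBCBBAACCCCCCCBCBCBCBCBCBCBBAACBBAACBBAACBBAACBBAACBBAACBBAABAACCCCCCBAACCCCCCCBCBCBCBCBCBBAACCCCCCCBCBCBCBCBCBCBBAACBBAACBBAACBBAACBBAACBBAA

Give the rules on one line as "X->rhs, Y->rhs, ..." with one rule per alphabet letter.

  step 1 ⇒ step 2: CBCBCB ⇒ CB·BAA·CB·BAA·CB·BAA
    B ↦ BAA
    C ↦ CB
    A ↦ CCC  (constrained at step 2)

A->CCC, B->BAA, C->CB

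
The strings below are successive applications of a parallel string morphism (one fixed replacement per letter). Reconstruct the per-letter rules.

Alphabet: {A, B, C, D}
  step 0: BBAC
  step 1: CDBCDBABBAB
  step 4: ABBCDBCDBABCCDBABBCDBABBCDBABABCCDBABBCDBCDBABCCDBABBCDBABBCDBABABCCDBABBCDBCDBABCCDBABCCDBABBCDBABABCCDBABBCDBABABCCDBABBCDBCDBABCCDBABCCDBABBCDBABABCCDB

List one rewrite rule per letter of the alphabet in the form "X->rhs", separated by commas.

A->ABB, B->CDB, C->AB, D->C

  step 0 ⇒ step 1: BBAC ⇒ CDB·CDB·ABB·AB
    A ↦ ABB
    B ↦ CDB
    C ↦ AB
    D ↦ C  (constrained at step 1)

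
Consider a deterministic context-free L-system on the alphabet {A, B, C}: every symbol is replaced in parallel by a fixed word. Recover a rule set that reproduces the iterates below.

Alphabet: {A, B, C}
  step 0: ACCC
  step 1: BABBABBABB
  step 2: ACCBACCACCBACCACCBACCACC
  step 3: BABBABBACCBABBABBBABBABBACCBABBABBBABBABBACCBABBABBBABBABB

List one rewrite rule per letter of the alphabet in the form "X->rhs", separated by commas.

A->B, B->ACC, C->ABB

  step 2 ⇒ step 3: ACCBACCACCBACCACCBACCACC ⇒ B·ABB·ABB·ACC·B·ABB·ABB·B·ABB·ABB·ACC·B·ABB·ABB·B·ABB·ABB·ACC·B·ABB·ABB·B·ABB·ABB
    A ↦ B
    B ↦ ACC
    C ↦ ABB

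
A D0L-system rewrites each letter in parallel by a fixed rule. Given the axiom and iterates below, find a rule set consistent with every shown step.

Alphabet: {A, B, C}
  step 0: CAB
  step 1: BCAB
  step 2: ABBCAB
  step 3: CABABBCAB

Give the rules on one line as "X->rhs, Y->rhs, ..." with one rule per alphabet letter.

  step 2 ⇒ step 3: ABBCAB ⇒ C·AB·AB·B·C·AB
    A ↦ C
    B ↦ AB
    C ↦ B

A->C, B->AB, C->B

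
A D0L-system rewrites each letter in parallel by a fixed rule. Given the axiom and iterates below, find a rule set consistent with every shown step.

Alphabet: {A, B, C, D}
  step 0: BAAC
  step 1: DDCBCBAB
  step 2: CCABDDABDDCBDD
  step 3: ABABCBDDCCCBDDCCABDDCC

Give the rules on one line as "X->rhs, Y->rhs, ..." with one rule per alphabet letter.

A->CB, B->DD, C->AB, D->C

  step 2 ⇒ step 3: CCABDDABDDCBDD ⇒ AB·AB·CB·DD·C·C·CB·DD·C·C·AB·DD·C·C
    A ↦ CB
    B ↦ DD
    C ↦ AB
    D ↦ C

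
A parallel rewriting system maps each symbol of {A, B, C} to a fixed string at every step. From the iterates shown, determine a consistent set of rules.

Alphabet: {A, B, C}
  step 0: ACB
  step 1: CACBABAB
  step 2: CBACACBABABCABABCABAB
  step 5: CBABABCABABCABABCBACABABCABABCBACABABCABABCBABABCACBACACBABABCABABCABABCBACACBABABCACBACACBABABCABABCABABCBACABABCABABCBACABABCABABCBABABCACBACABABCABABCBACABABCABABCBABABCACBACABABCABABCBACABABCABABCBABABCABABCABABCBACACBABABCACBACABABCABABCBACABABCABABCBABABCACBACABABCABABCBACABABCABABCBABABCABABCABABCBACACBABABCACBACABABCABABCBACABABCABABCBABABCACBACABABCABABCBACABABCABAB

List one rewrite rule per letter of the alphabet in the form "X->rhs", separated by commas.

  step 1 ⇒ step 2: CACBABAB ⇒ CBA·CA·CBA·BAB·CA·BAB·CA·BAB
    A ↦ CA
    B ↦ BAB
    C ↦ CBA

A->CA, B->BAB, C->CBA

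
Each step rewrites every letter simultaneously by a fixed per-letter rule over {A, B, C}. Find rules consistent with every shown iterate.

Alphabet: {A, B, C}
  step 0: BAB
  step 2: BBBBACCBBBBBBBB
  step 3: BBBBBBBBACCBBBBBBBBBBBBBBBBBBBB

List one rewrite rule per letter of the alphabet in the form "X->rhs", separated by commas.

A->ACC, B->BB, C->BB

  step 2 ⇒ step 3: BBBBACCBBBBBBBB ⇒ BB·BB·BB·BB·ACC·BB·BB·BB·BB·BB·BB·BB·BB·BB·BB
    A ↦ ACC
    B ↦ BB
    C ↦ BB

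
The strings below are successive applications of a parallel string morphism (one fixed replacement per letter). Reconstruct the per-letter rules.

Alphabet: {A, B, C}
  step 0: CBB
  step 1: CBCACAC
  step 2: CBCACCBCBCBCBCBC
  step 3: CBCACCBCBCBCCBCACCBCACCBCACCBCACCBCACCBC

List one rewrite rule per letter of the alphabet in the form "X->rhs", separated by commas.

A->B, B->AC, C->CBC

  step 2 ⇒ step 3: CBCACCBCBCBCBCBC ⇒ CBC·AC·CBC·B·CBC·CBC·AC·CBC·AC·CBC·AC·CBC·AC·CBC·AC·CBC
    A ↦ B
    B ↦ AC
    C ↦ CBC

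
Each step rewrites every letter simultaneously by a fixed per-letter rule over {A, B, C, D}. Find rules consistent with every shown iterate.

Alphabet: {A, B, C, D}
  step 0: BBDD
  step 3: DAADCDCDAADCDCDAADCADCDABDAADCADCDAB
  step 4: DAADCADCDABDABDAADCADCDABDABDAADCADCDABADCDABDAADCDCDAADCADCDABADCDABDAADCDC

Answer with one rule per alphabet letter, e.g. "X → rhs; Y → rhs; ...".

  step 3 ⇒ step 4: DAADCDCDAADCDCDAADCADCDABDAADCADCDAB ⇒ DA·ADC·ADC·DA·B·DA·B·DA·ADC·ADC·DA·B·DA·B·DA·ADC·ADC·DA·B·ADC·DA·B·DA·ADC·DC·DA·ADC·ADC·DA·B·ADC·DA·B·DA·ADC·DC
    A ↦ ADC
    B ↦ DC
    C ↦ B
    D ↦ DA

A->ADC, B->DC, C->B, D->DA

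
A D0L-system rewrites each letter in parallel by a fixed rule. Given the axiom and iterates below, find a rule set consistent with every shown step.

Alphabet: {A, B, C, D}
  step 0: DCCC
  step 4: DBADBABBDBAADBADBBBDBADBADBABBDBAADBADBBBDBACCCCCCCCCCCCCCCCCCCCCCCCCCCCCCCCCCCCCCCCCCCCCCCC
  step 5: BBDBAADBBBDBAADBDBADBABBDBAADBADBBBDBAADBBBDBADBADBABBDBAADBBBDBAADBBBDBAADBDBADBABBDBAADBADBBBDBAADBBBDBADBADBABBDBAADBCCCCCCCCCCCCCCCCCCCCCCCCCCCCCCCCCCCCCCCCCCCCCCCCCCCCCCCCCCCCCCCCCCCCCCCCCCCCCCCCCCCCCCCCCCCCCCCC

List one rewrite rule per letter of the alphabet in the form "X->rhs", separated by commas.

  step 4 ⇒ step 5: DBADBABBDBAADBADBBBDBADBADBABBDBAADBADBBBDBACCCCCCCCCCCCCCCCCCCCCCCCCCCCCCCCCCCCCCCCCCCCCCCC ⇒ BB·DBA·ADB·BB·DBA·ADB·DBA·DBA·BB·DBA·ADB·ADB·BB·DBA·ADB·BB·DBA·DBA·DBA·BB·DBA·ADB·BB·DBA·ADB·BB·DBA·ADB·DBA·DBA·BB·DBA·ADB·ADB·BB·DBA·ADB·BB·DBA·DBA·DBA·BB·DBA·ADB·CC·CC·CC·CC·CC·CC·CC·CC·CC·CC·CC·CC·CC·CC·CC·CC·CC·CC·CC·CC·CC·CC·CC·CC·CC·CC·CC·CC·CC·CC·CC·CC·CC·CC·CC·CC·CC·CC·CC·CC·CC·CC·CC·CC·CC·CC·CC·CC
    A ↦ ADB
    B ↦ DBA
    C ↦ CC
    D ↦ BB

A->ADB, B->DBA, C->CC, D->BB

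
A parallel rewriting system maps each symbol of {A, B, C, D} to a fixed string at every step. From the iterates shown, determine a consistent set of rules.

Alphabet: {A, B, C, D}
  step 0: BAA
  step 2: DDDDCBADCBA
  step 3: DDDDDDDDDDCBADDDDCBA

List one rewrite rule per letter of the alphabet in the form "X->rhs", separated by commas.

  step 2 ⇒ step 3: DDDDCBADCBA ⇒ DD·DD·DD·DD·D·DC·BA·DD·D·DC·BA
    A ↦ BA
    B ↦ DC
    C ↦ D
    D ↦ DD

A->BA, B->DC, C->D, D->DD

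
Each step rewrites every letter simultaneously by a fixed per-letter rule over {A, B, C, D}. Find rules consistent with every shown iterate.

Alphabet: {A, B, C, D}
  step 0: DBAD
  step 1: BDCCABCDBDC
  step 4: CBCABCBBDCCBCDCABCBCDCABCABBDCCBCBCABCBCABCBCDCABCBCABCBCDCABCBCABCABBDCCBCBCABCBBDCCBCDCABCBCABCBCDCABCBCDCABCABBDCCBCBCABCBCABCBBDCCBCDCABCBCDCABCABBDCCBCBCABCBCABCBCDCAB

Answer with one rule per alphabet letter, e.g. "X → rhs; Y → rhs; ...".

A->CD, B->CAB, C->CB, D->BDC

  step 0 ⇒ step 1: DBAD ⇒ BDC·CAB·CD·BDC
    A ↦ CD
    B ↦ CAB
    D ↦ BDC
    C ↦ CB  (constrained at step 1)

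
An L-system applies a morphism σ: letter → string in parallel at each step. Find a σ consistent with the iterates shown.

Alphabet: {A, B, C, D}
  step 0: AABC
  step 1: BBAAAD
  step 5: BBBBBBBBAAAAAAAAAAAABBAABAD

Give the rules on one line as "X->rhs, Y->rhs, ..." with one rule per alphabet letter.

A->B, B->AA, C->AD, D->AC

  step 0 ⇒ step 1: AABC ⇒ B·B·AA·AD
    A ↦ B
    B ↦ AA
    C ↦ AD
    D ↦ AC  (constrained at step 1)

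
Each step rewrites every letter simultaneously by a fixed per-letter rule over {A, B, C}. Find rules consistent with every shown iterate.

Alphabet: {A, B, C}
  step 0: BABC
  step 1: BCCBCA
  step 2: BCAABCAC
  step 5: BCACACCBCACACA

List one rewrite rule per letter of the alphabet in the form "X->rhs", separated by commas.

  step 1 ⇒ step 2: BCCBCA ⇒ BC·A·A·BC·A·C
    A ↦ C
    B ↦ BC
    C ↦ A

A->C, B->BC, C->A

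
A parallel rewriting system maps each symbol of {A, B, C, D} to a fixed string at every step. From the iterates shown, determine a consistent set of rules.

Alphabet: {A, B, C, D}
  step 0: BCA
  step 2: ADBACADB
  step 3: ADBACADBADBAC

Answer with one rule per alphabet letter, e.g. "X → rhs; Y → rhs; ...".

  step 2 ⇒ step 3: ADBACADB ⇒ AD·B·AC·AD·B·AD·B·AC
    A ↦ AD
    B ↦ AC
    C ↦ B
    D ↦ B

A->AD, B->AC, C->B, D->B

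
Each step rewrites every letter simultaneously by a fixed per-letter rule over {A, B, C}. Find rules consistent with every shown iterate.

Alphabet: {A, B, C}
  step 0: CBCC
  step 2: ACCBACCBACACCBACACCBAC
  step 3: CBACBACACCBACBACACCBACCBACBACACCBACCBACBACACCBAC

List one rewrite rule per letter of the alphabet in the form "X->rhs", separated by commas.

  step 2 ⇒ step 3: ACCBACCBACACCBACACCBAC ⇒ C·BAC·BAC·AC·C·BAC·BAC·AC·C·BAC·C·BAC·BAC·AC·C·BAC·C·BAC·BAC·AC·C·BAC
    A ↦ C
    B ↦ AC
    C ↦ BAC

A->C, B->AC, C->BAC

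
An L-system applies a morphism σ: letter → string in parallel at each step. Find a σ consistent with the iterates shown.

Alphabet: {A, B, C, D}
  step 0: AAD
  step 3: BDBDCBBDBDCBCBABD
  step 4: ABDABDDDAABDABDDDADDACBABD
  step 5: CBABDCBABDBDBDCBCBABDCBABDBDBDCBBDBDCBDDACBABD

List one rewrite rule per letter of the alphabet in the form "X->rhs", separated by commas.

  step 4 ⇒ step 5: ABDABDDDAABDABDDDADDACBABD ⇒ CB·A·BD·CB·A·BD·BD·BD·CB·CB·A·BD·CB·A·BD·BD·BD·CB·BD·BD·CB·DD·A·CB·A·BD
    A ↦ CB
    B ↦ A
    C ↦ DD
    D ↦ BD

A->CB, B->A, C->DD, D->BD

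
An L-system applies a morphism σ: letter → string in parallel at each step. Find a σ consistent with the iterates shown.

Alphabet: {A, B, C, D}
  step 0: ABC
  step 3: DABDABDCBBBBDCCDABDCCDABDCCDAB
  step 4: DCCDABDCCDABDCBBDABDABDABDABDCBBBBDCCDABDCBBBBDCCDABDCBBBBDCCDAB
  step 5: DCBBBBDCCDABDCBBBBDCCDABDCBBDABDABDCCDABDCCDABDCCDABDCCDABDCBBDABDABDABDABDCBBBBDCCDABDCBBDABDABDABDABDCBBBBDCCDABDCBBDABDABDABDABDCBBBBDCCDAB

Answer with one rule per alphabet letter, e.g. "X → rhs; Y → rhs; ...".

A->C, B->DAB, C->BB, D->DC

  step 4 ⇒ step 5: DCCDABDCCDABDCBBDABDABDABDABDCBBBBDCCDABDCBBBBDCCDABDCBBBBDCCDAB ⇒ DC·BB·BB·DC·C·DAB·DC·BB·BB·DC·C·DAB·DC·BB·DAB·DAB·DC·C·DAB·DC·C·DAB·DC·C·DAB·DC·C·DAB·DC·BB·DAB·DAB·DAB·DAB·DC·BB·BB·DC·C·DAB·DC·BB·DAB·DAB·DAB·DAB·DC·BB·BB·DC·C·DAB·DC·BB·DAB·DAB·DAB·DAB·DC·BB·BB·DC·C·DAB
    A ↦ C
    B ↦ DAB
    C ↦ BB
    D ↦ DC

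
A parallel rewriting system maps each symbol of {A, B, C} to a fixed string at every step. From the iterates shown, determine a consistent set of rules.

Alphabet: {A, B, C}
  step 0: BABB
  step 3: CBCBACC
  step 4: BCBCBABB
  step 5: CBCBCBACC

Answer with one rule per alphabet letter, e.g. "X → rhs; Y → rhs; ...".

A->BA, B->C, C->B

  step 4 ⇒ step 5: BCBCBABB ⇒ C·B·C·B·C·BA·C·C
    A ↦ BA
    B ↦ C
    C ↦ B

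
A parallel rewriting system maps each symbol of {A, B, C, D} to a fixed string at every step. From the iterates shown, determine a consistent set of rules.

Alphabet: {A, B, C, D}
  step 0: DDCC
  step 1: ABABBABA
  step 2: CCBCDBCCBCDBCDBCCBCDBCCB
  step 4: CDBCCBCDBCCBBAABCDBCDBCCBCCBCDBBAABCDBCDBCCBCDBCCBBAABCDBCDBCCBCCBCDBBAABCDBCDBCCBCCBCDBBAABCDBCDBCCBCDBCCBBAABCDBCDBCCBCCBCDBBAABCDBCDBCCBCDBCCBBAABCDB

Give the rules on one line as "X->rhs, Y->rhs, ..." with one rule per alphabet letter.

A->CCB, B->CDB, C->BA, D->AB

  step 1 ⇒ step 2: ABABBABA ⇒ CCB·CDB·CCB·CDB·CDB·CCB·CDB·CCB
    A ↦ CCB
    B ↦ CDB
  step 0 ⇒ step 1: DDCC ⇒ AB·AB·BA·BA
    C ↦ BA
  step 0 ⇒ step 1: DDCC ⇒ AB·AB·BA·BA
    D ↦ AB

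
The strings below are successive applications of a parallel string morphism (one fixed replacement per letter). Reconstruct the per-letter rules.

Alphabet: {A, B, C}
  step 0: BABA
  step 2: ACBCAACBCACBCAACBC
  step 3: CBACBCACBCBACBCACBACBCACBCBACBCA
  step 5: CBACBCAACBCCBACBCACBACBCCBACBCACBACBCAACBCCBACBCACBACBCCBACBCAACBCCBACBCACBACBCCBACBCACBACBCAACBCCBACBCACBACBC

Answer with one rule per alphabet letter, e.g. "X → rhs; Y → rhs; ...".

  step 2 ⇒ step 3: ACBCAACBCACBCAACBC ⇒ CB·A·CBC·A·CB·CB·A·CBC·A·CB·A·CBC·A·CB·CB·A·CBC·A
    A ↦ CB
    B ↦ CBC
    C ↦ A

A->CB, B->CBC, C->A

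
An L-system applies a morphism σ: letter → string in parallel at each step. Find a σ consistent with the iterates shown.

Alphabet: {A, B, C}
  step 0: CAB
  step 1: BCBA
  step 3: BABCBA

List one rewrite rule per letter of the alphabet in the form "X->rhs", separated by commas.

  step 0 ⇒ step 1: CAB ⇒ BC·B·A
    A ↦ B
    B ↦ A
    C ↦ BC

A->B, B->A, C->BC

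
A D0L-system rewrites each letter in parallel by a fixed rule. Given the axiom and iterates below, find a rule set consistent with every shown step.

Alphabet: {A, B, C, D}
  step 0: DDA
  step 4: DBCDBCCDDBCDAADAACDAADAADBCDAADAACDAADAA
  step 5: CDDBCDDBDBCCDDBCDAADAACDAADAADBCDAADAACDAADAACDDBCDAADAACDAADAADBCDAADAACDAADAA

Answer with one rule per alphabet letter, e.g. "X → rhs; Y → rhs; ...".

  step 4 ⇒ step 5: DBCDBCCDDBCDAADAACDAADAADBCDAADAACDAADAA ⇒ C·D·DB·C·D·DB·DB·C·C·D·DB·C·DAA·DAA·C·DAA·DAA·DB·C·DAA·DAA·C·DAA·DAA·C·D·DB·C·DAA·DAA·C·DAA·DAA·DB·C·DAA·DAA·C·DAA·DAA
    A ↦ DAA
    B ↦ D
    C ↦ DB
    D ↦ C

A->DAA, B->D, C->DB, D->C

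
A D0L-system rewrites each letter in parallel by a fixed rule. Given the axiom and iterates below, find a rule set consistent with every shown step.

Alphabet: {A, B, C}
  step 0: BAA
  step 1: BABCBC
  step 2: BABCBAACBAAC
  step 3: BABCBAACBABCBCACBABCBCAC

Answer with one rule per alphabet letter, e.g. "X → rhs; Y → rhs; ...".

A->BC, B->BA, C->AC

  step 2 ⇒ step 3: BABCBAACBAAC ⇒ BA·BC·BA·AC·BA·BC·BC·AC·BA·BC·BC·AC
    A ↦ BC
    B ↦ BA
    C ↦ AC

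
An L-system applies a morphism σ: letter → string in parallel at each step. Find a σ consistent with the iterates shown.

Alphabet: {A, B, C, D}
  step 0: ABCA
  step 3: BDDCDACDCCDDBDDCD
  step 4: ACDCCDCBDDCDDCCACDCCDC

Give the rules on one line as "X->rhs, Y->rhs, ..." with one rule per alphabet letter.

  step 3 ⇒ step 4: BDDCDACDCCDDBDDCD ⇒ ACD·C·C·D·C·BD·D·C·D·D·C·C·ACD·C·C·D·C
    A ↦ BD
    B ↦ ACD
    C ↦ D
    D ↦ C

A->BD, B->ACD, C->D, D->C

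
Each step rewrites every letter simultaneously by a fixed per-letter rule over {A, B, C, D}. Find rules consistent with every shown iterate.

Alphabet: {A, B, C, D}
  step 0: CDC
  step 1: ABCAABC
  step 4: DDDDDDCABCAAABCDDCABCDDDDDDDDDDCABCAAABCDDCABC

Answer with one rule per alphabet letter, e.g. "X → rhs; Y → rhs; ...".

  step 0 ⇒ step 1: CDC ⇒ ABC·A·ABC
    C ↦ ABC
    D ↦ A
    A ↦ DD  (constrained at step 1)
    B ↦ C  (constrained at step 1)

A->DD, B->C, C->ABC, D->A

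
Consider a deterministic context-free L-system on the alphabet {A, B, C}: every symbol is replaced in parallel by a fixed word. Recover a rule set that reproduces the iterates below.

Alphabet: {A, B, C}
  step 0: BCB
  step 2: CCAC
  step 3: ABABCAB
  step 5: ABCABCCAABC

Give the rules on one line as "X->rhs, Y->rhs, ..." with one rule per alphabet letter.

A->C, B->A, C->AB

  step 2 ⇒ step 3: CCAC ⇒ AB·AB·C·AB
    A ↦ C
    C ↦ AB
    B ↦ A  (constrained at step 0)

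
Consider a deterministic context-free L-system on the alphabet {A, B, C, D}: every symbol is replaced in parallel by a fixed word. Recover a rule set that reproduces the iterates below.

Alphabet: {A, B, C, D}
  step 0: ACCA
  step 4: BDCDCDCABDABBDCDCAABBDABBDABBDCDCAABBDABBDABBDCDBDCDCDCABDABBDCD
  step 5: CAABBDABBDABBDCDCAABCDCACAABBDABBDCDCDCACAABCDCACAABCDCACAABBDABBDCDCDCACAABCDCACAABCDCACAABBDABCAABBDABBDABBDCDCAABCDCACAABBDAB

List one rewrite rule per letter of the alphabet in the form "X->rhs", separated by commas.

A->CD, B->CA, C->BD, D->AB

  step 4 ⇒ step 5: BDCDCDCABDABBDCDCAABBDABBDABBDCDCAABBDABBDABBDCDBDCDCDCABDABBDCD ⇒ CA·AB·BD·AB·BD·AB·BD·CD·CA·AB·CD·CA·CA·AB·BD·AB·BD·CD·CD·CA·CA·AB·CD·CA·CA·AB·CD·CA·CA·AB·BD·AB·BD·CD·CD·CA·CA·AB·CD·CA·CA·AB·CD·CA·CA·AB·BD·AB·CA·AB·BD·AB·BD·AB·BD·CD·CA·AB·CD·CA·CA·AB·BD·AB
    A ↦ CD
    B ↦ CA
    C ↦ BD
    D ↦ AB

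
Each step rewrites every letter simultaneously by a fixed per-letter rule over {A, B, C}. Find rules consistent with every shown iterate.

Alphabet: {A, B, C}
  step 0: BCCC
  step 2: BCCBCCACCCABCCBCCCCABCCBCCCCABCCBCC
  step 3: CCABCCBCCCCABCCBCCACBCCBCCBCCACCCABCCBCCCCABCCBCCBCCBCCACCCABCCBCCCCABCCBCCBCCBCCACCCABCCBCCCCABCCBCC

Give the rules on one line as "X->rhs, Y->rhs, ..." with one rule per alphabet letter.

  step 2 ⇒ step 3: BCCBCCACCCABCCBCCCCABCCBCCCCABCCBCC ⇒ CCA·BCC·BCC·CCA·BCC·BCC·AC·BCC·BCC·BCC·AC·CCA·BCC·BCC·CCA·BCC·BCC·BCC·BCC·AC·CCA·BCC·BCC·CCA·BCC·BCC·BCC·BCC·AC·CCA·BCC·BCC·CCA·BCC·BCC
    A ↦ AC
    B ↦ CCA
    C ↦ BCC

A->AC, B->CCA, C->BCC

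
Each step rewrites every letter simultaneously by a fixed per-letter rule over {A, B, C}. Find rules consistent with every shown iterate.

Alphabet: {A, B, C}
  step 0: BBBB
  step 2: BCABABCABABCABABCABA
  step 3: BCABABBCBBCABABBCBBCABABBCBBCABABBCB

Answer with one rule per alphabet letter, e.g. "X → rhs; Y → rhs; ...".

A->B, B->BC, C->ABA

  step 2 ⇒ step 3: BCABABCABABCABABCABA ⇒ BC·ABA·B·BC·B·BC·ABA·B·BC·B·BC·ABA·B·BC·B·BC·ABA·B·BC·B
    A ↦ B
    B ↦ BC
    C ↦ ABA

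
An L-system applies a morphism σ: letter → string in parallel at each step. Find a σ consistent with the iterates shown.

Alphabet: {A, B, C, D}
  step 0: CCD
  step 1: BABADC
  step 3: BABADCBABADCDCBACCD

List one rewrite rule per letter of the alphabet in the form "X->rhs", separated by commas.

  step 0 ⇒ step 1: CCD ⇒ BA·BA·DC
    C ↦ BA
    D ↦ DC
    A ↦ D  (constrained at step 1)
    B ↦ CC  (constrained at step 1)

A->D, B->CC, C->BA, D->DC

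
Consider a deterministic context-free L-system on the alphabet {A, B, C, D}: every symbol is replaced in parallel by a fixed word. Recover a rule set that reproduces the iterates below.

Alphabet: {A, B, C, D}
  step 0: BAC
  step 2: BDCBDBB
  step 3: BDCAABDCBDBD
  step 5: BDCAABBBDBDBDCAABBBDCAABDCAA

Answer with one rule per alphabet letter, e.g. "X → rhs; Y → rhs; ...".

  step 2 ⇒ step 3: BDCBDBB ⇒ BD·C·AA·BD·C·BD·BD
    B ↦ BD
    C ↦ AA
    D ↦ C
    A ↦ B  (constrained at step 0)

A->B, B->BD, C->AA, D->C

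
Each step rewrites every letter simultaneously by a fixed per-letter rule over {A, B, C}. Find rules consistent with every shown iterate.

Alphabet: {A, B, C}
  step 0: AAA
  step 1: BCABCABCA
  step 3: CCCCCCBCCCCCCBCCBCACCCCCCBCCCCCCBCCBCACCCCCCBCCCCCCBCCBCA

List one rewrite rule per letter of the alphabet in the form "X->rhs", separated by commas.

A->BCA, B->CCB, C->CC

  step 0 ⇒ step 1: AAA ⇒ BCA·BCA·BCA
    A ↦ BCA
    B ↦ CCB  (constrained at step 1)
    C ↦ CC  (constrained at step 1)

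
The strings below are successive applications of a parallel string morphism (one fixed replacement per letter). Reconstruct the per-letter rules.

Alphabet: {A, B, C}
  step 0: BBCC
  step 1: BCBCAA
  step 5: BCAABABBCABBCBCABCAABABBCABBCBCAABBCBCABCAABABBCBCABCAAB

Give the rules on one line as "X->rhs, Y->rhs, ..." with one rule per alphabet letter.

A->AB, B->BC, C->A

  step 0 ⇒ step 1: BBCC ⇒ BC·BC·A·A
    B ↦ BC
    C ↦ A
    A ↦ AB  (constrained at step 1)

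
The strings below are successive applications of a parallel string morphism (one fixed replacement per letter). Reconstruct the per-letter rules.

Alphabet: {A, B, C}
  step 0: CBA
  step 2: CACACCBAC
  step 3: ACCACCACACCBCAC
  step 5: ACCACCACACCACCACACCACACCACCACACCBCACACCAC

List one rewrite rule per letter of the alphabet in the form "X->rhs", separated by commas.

  step 2 ⇒ step 3: CACACCBAC ⇒ AC·C·AC·C·AC·AC·CB·C·AC
    A ↦ C
    B ↦ CB
    C ↦ AC

A->C, B->CB, C->AC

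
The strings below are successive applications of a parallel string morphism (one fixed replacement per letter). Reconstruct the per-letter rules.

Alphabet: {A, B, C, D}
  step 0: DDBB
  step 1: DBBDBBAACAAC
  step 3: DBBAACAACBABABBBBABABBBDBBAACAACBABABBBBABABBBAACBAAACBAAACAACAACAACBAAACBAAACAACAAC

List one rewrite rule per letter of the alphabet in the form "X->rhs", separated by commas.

A->BA, B->AAC, C->BBB, D->DBB

  step 0 ⇒ step 1: DDBB ⇒ DBB·DBB·AAC·AAC
    B ↦ AAC
    D ↦ DBB
    A ↦ BA  (constrained at step 1)
    C ↦ BBB  (constrained at step 1)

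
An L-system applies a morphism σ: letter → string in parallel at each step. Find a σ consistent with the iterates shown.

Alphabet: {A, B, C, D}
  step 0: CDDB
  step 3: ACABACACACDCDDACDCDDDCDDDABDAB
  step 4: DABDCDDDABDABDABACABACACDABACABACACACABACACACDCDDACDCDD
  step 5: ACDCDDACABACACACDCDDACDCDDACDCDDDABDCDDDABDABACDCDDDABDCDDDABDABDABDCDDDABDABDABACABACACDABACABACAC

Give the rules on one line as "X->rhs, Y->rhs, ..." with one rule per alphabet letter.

  step 4 ⇒ step 5: DABDCDDDABDABDABACABACACDABACABACACACABACACACDCDDACDCDD ⇒ AC·D·CDD·AC·AB·AC·AC·AC·D·CDD·AC·D·CDD·AC·D·CDD·D·AB·D·CDD·D·AB·D·AB·AC·D·CDD·D·AB·D·CDD·D·AB·D·AB·D·AB·D·CDD·D·AB·D·AB·D·AB·AC·AB·AC·AC·D·AB·AC·AB·AC·AC
    A ↦ D
    B ↦ CDD
    C ↦ AB
    D ↦ AC

A->D, B->CDD, C->AB, D->AC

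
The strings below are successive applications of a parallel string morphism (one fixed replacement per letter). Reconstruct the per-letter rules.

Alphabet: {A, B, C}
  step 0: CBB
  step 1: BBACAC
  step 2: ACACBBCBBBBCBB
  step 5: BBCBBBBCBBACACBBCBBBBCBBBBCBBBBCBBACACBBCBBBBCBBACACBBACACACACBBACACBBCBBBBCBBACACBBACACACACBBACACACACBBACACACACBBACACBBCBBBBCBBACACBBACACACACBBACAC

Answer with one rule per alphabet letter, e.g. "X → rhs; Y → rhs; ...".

A->BBC, B->AC, C->BB

  step 1 ⇒ step 2: BBACAC ⇒ AC·AC·BBC·BB·BBC·BB
    A ↦ BBC
    B ↦ AC
    C ↦ BB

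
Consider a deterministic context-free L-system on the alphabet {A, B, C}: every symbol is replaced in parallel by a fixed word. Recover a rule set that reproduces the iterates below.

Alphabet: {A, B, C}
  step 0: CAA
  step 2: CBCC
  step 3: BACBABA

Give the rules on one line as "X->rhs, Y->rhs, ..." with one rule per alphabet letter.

  step 2 ⇒ step 3: CBCC ⇒ BA·C·BA·BA
    B ↦ C
    C ↦ BA
    A ↦ B  (constrained at step 0)

A->B, B->C, C->BA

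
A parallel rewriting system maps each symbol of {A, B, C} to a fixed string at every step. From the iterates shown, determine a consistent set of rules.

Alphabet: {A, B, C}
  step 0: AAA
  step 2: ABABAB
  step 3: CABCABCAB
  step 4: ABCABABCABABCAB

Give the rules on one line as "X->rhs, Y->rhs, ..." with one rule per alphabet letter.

  step 3 ⇒ step 4: CABCABCAB ⇒ AB·C·AB·AB·C·AB·AB·C·AB
    A ↦ C
    B ↦ AB
    C ↦ AB

A->C, B->AB, C->AB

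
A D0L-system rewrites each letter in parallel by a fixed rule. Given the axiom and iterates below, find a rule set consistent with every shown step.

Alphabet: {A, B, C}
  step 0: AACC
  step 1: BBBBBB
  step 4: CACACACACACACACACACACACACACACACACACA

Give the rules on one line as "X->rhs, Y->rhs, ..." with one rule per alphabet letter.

A->BB, B->CA, C->B

  step 0 ⇒ step 1: AACC ⇒ BB·BB·B·B
    A ↦ BB
    C ↦ B
    B ↦ CA  (constrained at step 1)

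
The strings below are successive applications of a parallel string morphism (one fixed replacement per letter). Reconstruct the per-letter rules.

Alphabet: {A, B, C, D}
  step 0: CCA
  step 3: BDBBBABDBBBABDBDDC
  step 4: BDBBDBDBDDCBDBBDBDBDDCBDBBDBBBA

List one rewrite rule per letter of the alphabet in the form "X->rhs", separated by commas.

  step 3 ⇒ step 4: BDBBBABDBBBABDBDDC ⇒ BD·B·BD·BD·BD·DC·BD·B·BD·BD·BD·DC·BD·B·BD·B·B·BA
    A ↦ DC
    B ↦ BD
    C ↦ BA
    D ↦ B

A->DC, B->BD, C->BA, D->B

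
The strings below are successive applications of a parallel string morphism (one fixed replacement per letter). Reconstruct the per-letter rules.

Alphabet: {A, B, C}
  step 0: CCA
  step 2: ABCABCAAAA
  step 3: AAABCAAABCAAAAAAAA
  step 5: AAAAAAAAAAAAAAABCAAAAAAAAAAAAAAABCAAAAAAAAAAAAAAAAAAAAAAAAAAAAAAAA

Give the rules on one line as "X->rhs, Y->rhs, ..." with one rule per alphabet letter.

  step 2 ⇒ step 3: ABCABCAAAA ⇒ AA·A·BC·AA·A·BC·AA·AA·AA·AA
    A ↦ AA
    B ↦ A
    C ↦ BC

A->AA, B->A, C->BC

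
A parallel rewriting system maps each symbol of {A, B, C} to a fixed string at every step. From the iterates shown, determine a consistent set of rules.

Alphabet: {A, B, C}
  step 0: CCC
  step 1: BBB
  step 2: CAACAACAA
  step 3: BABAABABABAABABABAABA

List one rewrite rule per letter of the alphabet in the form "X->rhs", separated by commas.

A->ABA, B->CAA, C->B

  step 2 ⇒ step 3: CAACAACAA ⇒ B·ABA·ABA·B·ABA·ABA·B·ABA·ABA
    A ↦ ABA
    C ↦ B
  step 1 ⇒ step 2: BBB ⇒ CAA·CAA·CAA
    B ↦ CAA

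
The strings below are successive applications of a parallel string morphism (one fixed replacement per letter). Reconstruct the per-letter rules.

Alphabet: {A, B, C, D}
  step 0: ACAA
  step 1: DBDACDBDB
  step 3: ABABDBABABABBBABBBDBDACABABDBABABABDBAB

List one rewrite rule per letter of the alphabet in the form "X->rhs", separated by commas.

A->DB, B->AB, C->DAC, D->BB

  step 0 ⇒ step 1: ACAA ⇒ DB·DAC·DB·DB
    A ↦ DB
    C ↦ DAC
    B ↦ AB  (constrained at step 1)
    D ↦ BB  (constrained at step 1)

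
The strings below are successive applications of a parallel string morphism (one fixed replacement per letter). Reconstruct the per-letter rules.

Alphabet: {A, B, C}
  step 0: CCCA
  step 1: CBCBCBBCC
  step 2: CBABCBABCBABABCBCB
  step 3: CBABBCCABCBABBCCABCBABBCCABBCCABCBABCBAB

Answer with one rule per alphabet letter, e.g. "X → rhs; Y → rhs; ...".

  step 2 ⇒ step 3: CBABCBABCBABABCBCB ⇒ CB·AB·BCC·AB·CB·AB·BCC·AB·CB·AB·BCC·AB·BCC·AB·CB·AB·CB·AB
    A ↦ BCC
    B ↦ AB
    C ↦ CB

A->BCC, B->AB, C->CB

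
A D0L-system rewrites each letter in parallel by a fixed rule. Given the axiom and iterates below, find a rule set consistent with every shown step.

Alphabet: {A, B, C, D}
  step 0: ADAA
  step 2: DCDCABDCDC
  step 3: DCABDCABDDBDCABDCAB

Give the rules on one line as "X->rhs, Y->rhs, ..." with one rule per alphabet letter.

  step 2 ⇒ step 3: DCDCABDCDC ⇒ DC·AB·DC·AB·D·DB·DC·AB·DC·AB
    A ↦ D
    B ↦ DB
    C ↦ AB
    D ↦ DC

A->D, B->DB, C->AB, D->DC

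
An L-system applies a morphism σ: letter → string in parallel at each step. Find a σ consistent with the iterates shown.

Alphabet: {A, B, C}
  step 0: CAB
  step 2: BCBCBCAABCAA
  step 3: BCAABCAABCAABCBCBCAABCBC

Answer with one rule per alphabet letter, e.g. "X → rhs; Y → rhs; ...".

A->BC, B->BC, C->AA

  step 2 ⇒ step 3: BCBCBCAABCAA ⇒ BC·AA·BC·AA·BC·AA·BC·BC·BC·AA·BC·BC
    A ↦ BC
    B ↦ BC
    C ↦ AA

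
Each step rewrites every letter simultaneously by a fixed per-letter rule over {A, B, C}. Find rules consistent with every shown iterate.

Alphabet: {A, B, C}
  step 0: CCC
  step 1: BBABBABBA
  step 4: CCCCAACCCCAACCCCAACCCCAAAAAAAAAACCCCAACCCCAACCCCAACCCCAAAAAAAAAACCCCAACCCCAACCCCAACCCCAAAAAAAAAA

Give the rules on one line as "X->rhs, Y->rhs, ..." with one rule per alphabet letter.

  step 0 ⇒ step 1: CCC ⇒ BBA·BBA·BBA
    C ↦ BBA
    A ↦ AA  (constrained at step 1)
    B ↦ CC  (constrained at step 1)

A->AA, B->CC, C->BBA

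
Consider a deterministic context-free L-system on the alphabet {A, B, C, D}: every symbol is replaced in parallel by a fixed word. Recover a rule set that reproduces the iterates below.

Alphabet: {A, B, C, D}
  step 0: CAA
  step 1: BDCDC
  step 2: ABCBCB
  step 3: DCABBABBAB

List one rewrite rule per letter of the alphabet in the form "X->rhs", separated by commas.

A->DC, B->AB, C->B, D->C

  step 2 ⇒ step 3: ABCBCB ⇒ DC·AB·B·AB·B·AB
    A ↦ DC
    B ↦ AB
    C ↦ B
  step 1 ⇒ step 2: BDCDC ⇒ AB·C·B·C·B
    D ↦ C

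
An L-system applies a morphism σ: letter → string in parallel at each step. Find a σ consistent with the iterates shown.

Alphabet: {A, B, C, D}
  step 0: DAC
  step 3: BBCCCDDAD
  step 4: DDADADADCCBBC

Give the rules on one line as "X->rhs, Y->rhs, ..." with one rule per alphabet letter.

A->BB, B->D, C->AD, D->C

  step 3 ⇒ step 4: BBCCCDDAD ⇒ D·D·AD·AD·AD·C·C·BB·C
    A ↦ BB
    B ↦ D
    C ↦ AD
    D ↦ C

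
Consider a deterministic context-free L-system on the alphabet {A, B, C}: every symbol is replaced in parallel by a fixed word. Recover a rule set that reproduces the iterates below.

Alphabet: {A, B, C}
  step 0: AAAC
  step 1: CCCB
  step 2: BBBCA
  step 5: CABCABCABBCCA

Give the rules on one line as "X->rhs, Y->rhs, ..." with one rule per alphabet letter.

A->C, B->CA, C->B

  step 1 ⇒ step 2: CCCB ⇒ B·B·B·CA
    B ↦ CA
    C ↦ B
  step 0 ⇒ step 1: AAAC ⇒ C·C·C·B
    A ↦ C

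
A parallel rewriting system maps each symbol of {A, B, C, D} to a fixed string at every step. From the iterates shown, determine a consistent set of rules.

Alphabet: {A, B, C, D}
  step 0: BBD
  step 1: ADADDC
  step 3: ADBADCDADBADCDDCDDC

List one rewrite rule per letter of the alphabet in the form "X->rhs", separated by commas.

A->BA, B->AD, C->D, D->DC

  step 0 ⇒ step 1: BBD ⇒ AD·AD·DC
    B ↦ AD
    D ↦ DC
    A ↦ BA  (constrained at step 1)
    C ↦ D  (constrained at step 1)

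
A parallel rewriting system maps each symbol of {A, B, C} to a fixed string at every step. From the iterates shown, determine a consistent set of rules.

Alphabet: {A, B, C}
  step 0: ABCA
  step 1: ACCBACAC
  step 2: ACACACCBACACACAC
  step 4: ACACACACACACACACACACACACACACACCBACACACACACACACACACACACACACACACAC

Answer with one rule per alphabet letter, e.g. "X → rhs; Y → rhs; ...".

A->AC, B->CB, C->AC

  step 1 ⇒ step 2: ACCBACAC ⇒ AC·AC·AC·CB·AC·AC·AC·AC
    A ↦ AC
    B ↦ CB
    C ↦ AC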